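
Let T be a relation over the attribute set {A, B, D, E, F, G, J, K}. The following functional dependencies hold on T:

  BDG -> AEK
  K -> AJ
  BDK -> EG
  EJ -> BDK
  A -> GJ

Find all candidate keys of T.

Attribute F never appears on the right-hand side of any dependency, so F must belong to every candidate key.
{F}⁺ = {F}, which is not all of the schema, so we must add further attributes.
{A, E, F}⁺: A→GJ adds G, J; EJ→BDK adds B, D, K → {A, B, D, E, F, G, J, K}.
{E, F, J}⁺: EJ→BDK adds B, D, K; K→AJ adds A; BDK→EG adds G → {A, B, D, E, F, G, J, K}.
{E, F, K}⁺: K→AJ adds A, J; EJ→BDK adds B, D; A→GJ adds G → {A, B, D, E, F, G, J, K}.
{A, B, D, F}⁺: A→GJ adds G, J; BDG→AEK adds E, K → {A, B, D, E, F, G, J, K}.
{B, D, F, G}⁺: BDG→AEK adds A, E, K; K→AJ adds J → {A, B, D, E, F, G, J, K}.
{B, D, F, K}⁺: K→AJ adds A, J; BDK→EG adds E, G → {A, B, D, E, F, G, J, K}.

(A, E, F); (E, F, J); (E, F, K); (A, B, D, F); (B, D, F, G); (B, D, F, K)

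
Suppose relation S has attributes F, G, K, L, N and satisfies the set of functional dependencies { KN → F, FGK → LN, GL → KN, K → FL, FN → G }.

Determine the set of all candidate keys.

(G, K), (G, L), (K, N), (F, L, N)

{G, K}⁺: K→FL adds F, L; FGK→LN adds N → {F, G, K, L, N}. Minimal: {K}⁺ = {F, K, L}; {G}⁺ = {G} — none reach the full schema.
{G, L}⁺: GL→KN adds K, N; K→FL adds F → {F, G, K, L, N}. Minimal: {L}⁺ = {L}; {G}⁺ = {G} — none reach the full schema.
{K, N}⁺: KN→F adds F; K→FL adds L; FN→G adds G → {F, G, K, L, N}. Minimal: {N}⁺ = {N}; {K}⁺ = {F, K, L} — none reach the full schema.
{F, L, N}⁺: FN→G adds G; GL→KN adds K → {F, G, K, L, N}. Minimal: {L, N}⁺ = {L, N}; {F, N}⁺ = {F, G, N}; {F, L}⁺ = {F, L} — none reach the full schema.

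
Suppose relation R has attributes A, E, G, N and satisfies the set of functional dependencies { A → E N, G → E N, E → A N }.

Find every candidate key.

{G}

Attribute G never appears on the right-hand side of any dependency, so G must belong to every candidate key.
{G}⁺ = {A, E, G, N}, which is all of the schema, so {G} is the only candidate key.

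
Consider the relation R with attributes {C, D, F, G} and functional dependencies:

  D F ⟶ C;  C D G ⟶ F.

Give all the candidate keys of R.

{C, D, G}, {D, F, G}

Attributes D, G never appear on any right-hand side, so every candidate key must contain {D, G}.
{D, G}⁺ = {D, G}, which is not all of the schema, so we must add further attributes.
{C, D, G}⁺: CDG→F adds F → {C, D, F, G}. Minimal: {D, G}⁺ = {D, G}; {C, G}⁺ = {C, G}; {C, D}⁺ = {C, D} — none reach the full schema.
{D, F, G}⁺: DF→C adds C → {C, D, F, G}. Minimal: {F, G}⁺ = {F, G}; {D, G}⁺ = {D, G}; {D, F}⁺ = {C, D, F} — none reach the full schema.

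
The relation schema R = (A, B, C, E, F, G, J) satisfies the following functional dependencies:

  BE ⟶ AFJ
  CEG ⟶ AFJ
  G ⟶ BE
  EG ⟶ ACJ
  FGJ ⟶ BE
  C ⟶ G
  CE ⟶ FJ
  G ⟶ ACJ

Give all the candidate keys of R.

(C), (G)

{C}⁺: C→G adds G; G→ACJ adds A, J; G→BE adds B, E; CE→FJ adds F → {A, B, C, E, F, G, J}.
{G}⁺: G→BE adds B, E; EG→ACJ adds A, C, J; CE→FJ adds F → {A, B, C, E, F, G, J}.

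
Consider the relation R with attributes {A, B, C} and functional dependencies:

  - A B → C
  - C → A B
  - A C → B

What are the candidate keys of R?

{C}⁺: C→AB adds A, B → {A, B, C}.
{A, B}⁺: AB→C adds C → {A, B, C}. Minimal: {B}⁺ = {B}; {A}⁺ = {A} — none reach the full schema.
Any other superkey contains one of these as a subset, so there are no further candidate keys.

(C), (A, B)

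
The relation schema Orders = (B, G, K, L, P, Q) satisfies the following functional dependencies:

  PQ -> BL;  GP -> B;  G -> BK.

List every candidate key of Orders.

Attributes G, P, Q never appear on any right-hand side, so every candidate key must contain {G, P, Q}.
{G, P, Q}⁺ = {B, G, K, L, P, Q}, which is all of the schema, so {G, P, Q} is the only candidate key.

{G, P, Q}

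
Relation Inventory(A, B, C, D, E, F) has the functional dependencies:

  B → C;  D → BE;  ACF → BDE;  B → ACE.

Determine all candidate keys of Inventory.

(B, F); (D, F); (A, C, F)

{B, F}⁺: B→C adds C; B→ACE adds A, E; ACF→BDE adds D → {A, B, C, D, E, F}. Minimal: {F}⁺ = {F}; {B}⁺ = {A, B, C, E} — none reach the full schema.
{D, F}⁺: D→BE adds B, E; B→ACE adds A, C → {A, B, C, D, E, F}. Minimal: {F}⁺ = {F}; {D}⁺ = {A, B, C, D, E} — none reach the full schema.
{A, C, F}⁺: ACF→BDE adds B, D, E → {A, B, C, D, E, F}. Minimal: {C, F}⁺ = {C, F}; {A, F}⁺ = {A, F}; {A, C}⁺ = {A, C} — none reach the full schema.
Any other superkey contains one of these as a subset, so there are no further candidate keys.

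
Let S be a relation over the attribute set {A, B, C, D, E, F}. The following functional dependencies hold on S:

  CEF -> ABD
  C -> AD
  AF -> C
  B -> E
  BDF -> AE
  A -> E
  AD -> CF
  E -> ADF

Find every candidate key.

{A}⁺: A→E adds E; E→ADF adds D, F; AF→C adds C; CEF→ABD adds B → {A, B, C, D, E, F}.
{B}⁺: B→E adds E; E→ADF adds A, D, F; AF→C adds C → {A, B, C, D, E, F}.
{C}⁺: C→AD adds A, D; A→E adds E; AD→CF adds F; CEF→ABD adds B → {A, B, C, D, E, F}.
{E}⁺: E→ADF adds A, D, F; AF→C adds C; CEF→ABD adds B → {A, B, C, D, E, F}.

{A}, {B}, {C}, {E}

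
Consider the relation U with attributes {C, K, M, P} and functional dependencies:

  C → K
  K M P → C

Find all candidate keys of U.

CMP, KMP

{C, M, P}⁺: C→K adds K → {C, K, M, P}.
{K, M, P}⁺: KMP→C adds C → {C, K, M, P}.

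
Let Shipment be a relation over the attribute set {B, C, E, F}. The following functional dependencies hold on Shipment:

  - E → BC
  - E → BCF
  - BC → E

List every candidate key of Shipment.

{E}⁺: E→BC adds B, C; E→BCF adds F → {B, C, E, F}.
{B, C}⁺: BC→E adds E; E→BCF adds F → {B, C, E, F}. Minimal: {C}⁺ = {C}; {B}⁺ = {B} — none reach the full schema.

{E}; {B, C}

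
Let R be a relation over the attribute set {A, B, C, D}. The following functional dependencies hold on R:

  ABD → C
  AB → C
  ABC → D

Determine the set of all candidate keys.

{A, B}

Attributes A, B never appear on any right-hand side, so every candidate key must contain {A, B}.
{A, B}⁺ = {A, B, C, D}, which is all of the schema, so {A, B} is the only candidate key.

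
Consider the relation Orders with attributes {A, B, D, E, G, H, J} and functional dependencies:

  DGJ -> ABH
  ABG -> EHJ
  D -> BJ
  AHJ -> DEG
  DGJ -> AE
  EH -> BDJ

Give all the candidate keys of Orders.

DG, ABG, ADH, AEH, AHJ, EGH

{D, G}⁺: D→BJ adds B, J; DGJ→AE adds A, E; DGJ→ABH adds H → {A, B, D, E, G, H, J}.
{A, B, G}⁺: ABG→EHJ adds E, H, J; AHJ→DEG adds D → {A, B, D, E, G, H, J}.
{A, D, H}⁺: D→BJ adds B, J; AHJ→DEG adds E, G → {A, B, D, E, G, H, J}.
{A, E, H}⁺: EH→BDJ adds B, D, J; AHJ→DEG adds G → {A, B, D, E, G, H, J}.
{A, H, J}⁺: AHJ→DEG adds D, E, G; EH→BDJ adds B → {A, B, D, E, G, H, J}.
{E, G, H}⁺: EH→BDJ adds B, D, J; DGJ→ABH adds A → {A, B, D, E, G, H, J}.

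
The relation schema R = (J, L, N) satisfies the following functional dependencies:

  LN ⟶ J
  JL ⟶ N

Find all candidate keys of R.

Attribute L never appears on the right-hand side of any dependency, so L must belong to every candidate key.
{L}⁺ = {L}, which is not all of the schema, so we must add further attributes.
{J, L}⁺: JL→N adds N → {J, L, N}.
{L, N}⁺: LN→J adds J → {J, L, N}.
Any other superkey contains one of these as a subset, so there are no further candidate keys.

{J, L}, {L, N}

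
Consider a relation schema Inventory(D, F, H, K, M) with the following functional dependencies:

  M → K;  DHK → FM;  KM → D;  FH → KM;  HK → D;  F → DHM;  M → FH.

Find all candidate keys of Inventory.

{F}⁺: F→DHM adds D, H, M; M→K adds K → {D, F, H, K, M}.
{M}⁺: M→K adds K; KM→D adds D; M→FH adds F, H → {D, F, H, K, M}.
{H, K}⁺: HK→D adds D; DHK→FM adds F, M → {D, F, H, K, M}. Minimal: {K}⁺ = {K}; {H}⁺ = {H} — none reach the full schema.

(F), (M), (H, K)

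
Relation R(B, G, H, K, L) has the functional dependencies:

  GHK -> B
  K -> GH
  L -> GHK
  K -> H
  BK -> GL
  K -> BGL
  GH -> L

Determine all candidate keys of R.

{K}, {L}, {G, H}

{K}⁺: K→GH adds G, H; K→BGL adds B, L → {B, G, H, K, L}.
{L}⁺: L→GHK adds G, H, K; K→BGL adds B → {B, G, H, K, L}.
{G, H}⁺: GH→L adds L; L→GHK adds K; K→BGL adds B → {B, G, H, K, L}. Minimal: {H}⁺ = {H}; {G}⁺ = {G} — none reach the full schema.
Any other superkey contains one of these as a subset, so there are no further candidate keys.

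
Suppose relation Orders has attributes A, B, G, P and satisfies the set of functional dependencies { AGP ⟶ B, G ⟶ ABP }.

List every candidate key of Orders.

G

Attribute G never appears on the right-hand side of any dependency, so G must belong to every candidate key.
{G}⁺ = {A, B, G, P}, which is all of the schema, so {G} is the only candidate key.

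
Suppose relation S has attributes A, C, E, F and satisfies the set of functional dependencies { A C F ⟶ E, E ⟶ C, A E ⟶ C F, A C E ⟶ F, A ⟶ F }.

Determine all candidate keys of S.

(A, C); (A, E)

Attribute A never appears on the right-hand side of any dependency, so A must belong to every candidate key.
{A}⁺ = {A, F}, which is not all of the schema, so we must add further attributes.
{A, C}⁺: A→F adds F; ACF→E adds E → {A, C, E, F}. Minimal: {C}⁺ = {C}; {A}⁺ = {A, F} — none reach the full schema.
{A, E}⁺: E→C adds C; AE→CF adds F → {A, C, E, F}. Minimal: {E}⁺ = {C, E}; {A}⁺ = {A, F} — none reach the full schema.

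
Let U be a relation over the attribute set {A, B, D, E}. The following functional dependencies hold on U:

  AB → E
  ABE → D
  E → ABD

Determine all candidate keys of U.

{E}⁺: E→ABD adds A, B, D → {A, B, D, E}.
{A, B}⁺: AB→E adds E; ABE→D adds D → {A, B, D, E}. Minimal: {B}⁺ = {B}; {A}⁺ = {A} — none reach the full schema.
Any other superkey contains one of these as a subset, so there are no further candidate keys.

{E}, {A, B}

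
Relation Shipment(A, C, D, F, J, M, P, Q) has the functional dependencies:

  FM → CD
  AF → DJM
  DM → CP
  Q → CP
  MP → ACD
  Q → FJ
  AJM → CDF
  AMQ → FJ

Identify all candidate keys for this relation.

(A, Q); (M, Q)

Attribute Q never appears on the right-hand side of any dependency, so Q must belong to every candidate key.
{Q}⁺ = {C, F, J, P, Q}, which is not all of the schema, so we must add further attributes.
{A, Q}⁺: Q→CP adds C, P; Q→FJ adds F, J; AF→DJM adds D, M → {A, C, D, F, J, M, P, Q}. Minimal: {Q}⁺ = {C, F, J, P, Q}; {A}⁺ = {A} — none reach the full schema.
{M, Q}⁺: Q→CP adds C, P; MP→ACD adds A, D; Q→FJ adds F, J → {A, C, D, F, J, M, P, Q}. Minimal: {Q}⁺ = {C, F, J, P, Q}; {M}⁺ = {M} — none reach the full schema.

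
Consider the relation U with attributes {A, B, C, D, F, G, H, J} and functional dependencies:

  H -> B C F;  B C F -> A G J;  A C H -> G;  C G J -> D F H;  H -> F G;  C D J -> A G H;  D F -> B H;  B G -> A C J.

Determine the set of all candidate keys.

{H}; {B, G}; {D, F}; {B, C, F}; {C, D, J}; {C, G, J}

{H}⁺: H→BCF adds B, C, F; BCF→AGJ adds A, G, J; CGJ→DFH adds D → {A, B, C, D, F, G, H, J}.
{B, G}⁺: BG→ACJ adds A, C, J; CGJ→DFH adds D, F, H → {A, B, C, D, F, G, H, J}. Minimal: {G}⁺ = {G}; {B}⁺ = {B} — none reach the full schema.
{D, F}⁺: DF→BH adds B, H; H→BCF adds C; BCF→AGJ adds A, G, J → {A, B, C, D, F, G, H, J}. Minimal: {F}⁺ = {F}; {D}⁺ = {D} — none reach the full schema.
{B, C, F}⁺: BCF→AGJ adds A, G, J; CGJ→DFH adds D, H → {A, B, C, D, F, G, H, J}. Minimal: {C, F}⁺ = {C, F}; {B, F}⁺ = {B, F}; {B, C}⁺ = {B, C} — none reach the full schema.
{C, D, J}⁺: CDJ→AGH adds A, G, H; H→BCF adds B, F → {A, B, C, D, F, G, H, J}. Minimal: {D, J}⁺ = {D, J}; {C, J}⁺ = {C, J}; {C, D}⁺ = {C, D} — none reach the full schema.
{C, G, J}⁺: CGJ→DFH adds D, F, H; CDJ→AGH adds A; DF→BH adds B → {A, B, C, D, F, G, H, J}. Minimal: {G, J}⁺ = {G, J}; {C, J}⁺ = {C, J}; {C, G}⁺ = {C, G} — none reach the full schema.
Any other superkey contains one of these as a subset, so there are no further candidate keys.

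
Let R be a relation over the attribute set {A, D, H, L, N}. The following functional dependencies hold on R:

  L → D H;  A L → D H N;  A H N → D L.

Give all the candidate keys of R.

Attribute A never appears on the right-hand side of any dependency, so A must belong to every candidate key.
{A}⁺ = {A}, which is not all of the schema, so we must add further attributes.
{A, L}⁺: L→DH adds D, H; AL→DHN adds N → {A, D, H, L, N}.
{A, H, N}⁺: AHN→DL adds D, L → {A, D, H, L, N}.

{A, L}, {A, H, N}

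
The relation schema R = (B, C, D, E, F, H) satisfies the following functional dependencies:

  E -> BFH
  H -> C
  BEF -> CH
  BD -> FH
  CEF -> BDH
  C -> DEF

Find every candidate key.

(C), (E), (H), (B, D)

{C}⁺: C→DEF adds D, E, F; E→BFH adds B, H → {B, C, D, E, F, H}.
{E}⁺: E→BFH adds B, F, H; H→C adds C; CEF→BDH adds D → {B, C, D, E, F, H}.
{H}⁺: H→C adds C; C→DEF adds D, E, F; E→BFH adds B → {B, C, D, E, F, H}.
{B, D}⁺: BD→FH adds F, H; H→C adds C; C→DEF adds E → {B, C, D, E, F, H}. Minimal: {D}⁺ = {D}; {B}⁺ = {B} — none reach the full schema.
Any other superkey contains one of these as a subset, so there are no further candidate keys.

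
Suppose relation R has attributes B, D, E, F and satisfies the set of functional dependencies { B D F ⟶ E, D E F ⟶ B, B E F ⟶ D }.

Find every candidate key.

Attribute F never appears on the right-hand side of any dependency, so F must belong to every candidate key.
{F}⁺ = {F}, which is not all of the schema, so we must add further attributes.
{B, D, F}⁺: BDF→E adds E → {B, D, E, F}. Minimal: {D, F}⁺ = {D, F}; {B, F}⁺ = {B, F}; {B, D}⁺ = {B, D} — none reach the full schema.
{B, E, F}⁺: BEF→D adds D → {B, D, E, F}. Minimal: {E, F}⁺ = {E, F}; {B, F}⁺ = {B, F}; {B, E}⁺ = {B, E} — none reach the full schema.
{D, E, F}⁺: DEF→B adds B → {B, D, E, F}. Minimal: {E, F}⁺ = {E, F}; {D, F}⁺ = {D, F}; {D, E}⁺ = {D, E} — none reach the full schema.
Any other superkey contains one of these as a subset, so there are no further candidate keys.

(B, D, F), (B, E, F), (D, E, F)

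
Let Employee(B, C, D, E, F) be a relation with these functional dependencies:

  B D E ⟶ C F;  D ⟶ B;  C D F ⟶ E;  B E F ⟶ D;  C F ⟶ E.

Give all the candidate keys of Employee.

(D, E); (B, C, F); (B, E, F); (C, D, F)

{D, E}⁺: D→B adds B; BDE→CF adds C, F → {B, C, D, E, F}. Minimal: {E}⁺ = {E}; {D}⁺ = {B, D} — none reach the full schema.
{B, C, F}⁺: CF→E adds E; BEF→D adds D → {B, C, D, E, F}. Minimal: {C, F}⁺ = {C, E, F}; {B, F}⁺ = {B, F}; {B, C}⁺ = {B, C} — none reach the full schema.
{B, E, F}⁺: BEF→D adds D; BDE→CF adds C → {B, C, D, E, F}. Minimal: {E, F}⁺ = {E, F}; {B, F}⁺ = {B, F}; {B, E}⁺ = {B, E} — none reach the full schema.
{C, D, F}⁺: D→B adds B; CDF→E adds E → {B, C, D, E, F}. Minimal: {D, F}⁺ = {B, D, F}; {C, F}⁺ = {C, E, F}; {C, D}⁺ = {B, C, D} — none reach the full schema.
Any other superkey contains one of these as a subset, so there are no further candidate keys.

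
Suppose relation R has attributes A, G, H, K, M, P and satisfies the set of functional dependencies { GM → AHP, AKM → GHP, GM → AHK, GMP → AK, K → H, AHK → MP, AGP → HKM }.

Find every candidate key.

(A, K), (G, M), (A, G, P)

{A, K}⁺: K→H adds H; AHK→MP adds M, P; AKM→GHP adds G → {A, G, H, K, M, P}. Minimal: {K}⁺ = {H, K}; {A}⁺ = {A} — none reach the full schema.
{G, M}⁺: GM→AHP adds A, H, P; GM→AHK adds K → {A, G, H, K, M, P}. Minimal: {M}⁺ = {M}; {G}⁺ = {G} — none reach the full schema.
{A, G, P}⁺: AGP→HKM adds H, K, M → {A, G, H, K, M, P}. Minimal: {G, P}⁺ = {G, P}; {A, P}⁺ = {A, P}; {A, G}⁺ = {A, G} — none reach the full schema.
Any other superkey contains one of these as a subset, so there are no further candidate keys.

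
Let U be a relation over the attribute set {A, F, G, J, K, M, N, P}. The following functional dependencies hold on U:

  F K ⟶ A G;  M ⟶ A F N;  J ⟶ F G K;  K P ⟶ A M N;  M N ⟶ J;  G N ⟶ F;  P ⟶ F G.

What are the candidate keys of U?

JP, KP, MP

{J, P}⁺: J→FGK adds F, G, K; KP→AMN adds A, M, N → {A, F, G, J, K, M, N, P}.
{K, P}⁺: KP→AMN adds A, M, N; MN→J adds J; P→FG adds F, G → {A, F, G, J, K, M, N, P}.
{M, P}⁺: M→AFN adds A, F, N; MN→J adds J; P→FG adds G; J→FGK adds K → {A, F, G, J, K, M, N, P}.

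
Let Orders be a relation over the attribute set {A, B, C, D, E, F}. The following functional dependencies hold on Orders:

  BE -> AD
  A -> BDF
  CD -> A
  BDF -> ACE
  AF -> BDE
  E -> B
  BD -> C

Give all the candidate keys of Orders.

{A}, {E}, {B, D}, {C, D}

{A}⁺: A→BDF adds B, D, F; BDF→ACE adds C, E → {A, B, C, D, E, F}.
{E}⁺: E→B adds B; BE→AD adds A, D; A→BDF adds F; BDF→ACE adds C → {A, B, C, D, E, F}.
{B, D}⁺: BD→C adds C; CD→A adds A; A→BDF adds F; BDF→ACE adds E → {A, B, C, D, E, F}.
{C, D}⁺: CD→A adds A; A→BDF adds B, F; BDF→ACE adds E → {A, B, C, D, E, F}.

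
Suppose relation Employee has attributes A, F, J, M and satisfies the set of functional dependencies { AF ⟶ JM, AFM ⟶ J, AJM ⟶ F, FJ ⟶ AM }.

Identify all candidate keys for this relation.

AF, FJ, AJM

{A, F}⁺: AF→JM adds J, M → {A, F, J, M}.
{F, J}⁺: FJ→AM adds A, M → {A, F, J, M}.
{A, J, M}⁺: AJM→F adds F → {A, F, J, M}.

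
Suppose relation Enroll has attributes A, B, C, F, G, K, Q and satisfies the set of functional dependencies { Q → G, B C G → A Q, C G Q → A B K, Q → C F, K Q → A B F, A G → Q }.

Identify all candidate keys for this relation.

{Q}, {A, G}, {B, C, G}

{Q}⁺: Q→G adds G; Q→CF adds C, F; CGQ→ABK adds A, B, K → {A, B, C, F, G, K, Q}.
{A, G}⁺: AG→Q adds Q; Q→CF adds C, F; CGQ→ABK adds B, K → {A, B, C, F, G, K, Q}. Minimal: {G}⁺ = {G}; {A}⁺ = {A} — none reach the full schema.
{B, C, G}⁺: BCG→AQ adds A, Q; CGQ→ABK adds K; Q→CF adds F → {A, B, C, F, G, K, Q}. Minimal: {C, G}⁺ = {C, G}; {B, G}⁺ = {B, G}; {B, C}⁺ = {B, C} — none reach the full schema.
Any other superkey contains one of these as a subset, so there are no further candidate keys.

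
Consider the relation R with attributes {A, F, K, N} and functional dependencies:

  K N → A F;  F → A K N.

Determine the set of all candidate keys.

{F}, {K, N}

{F}⁺: F→AKN adds A, K, N → {A, F, K, N}.
{K, N}⁺: KN→AF adds A, F → {A, F, K, N}. Minimal: {N}⁺ = {N}; {K}⁺ = {K} — none reach the full schema.
Any other superkey contains one of these as a subset, so there are no further candidate keys.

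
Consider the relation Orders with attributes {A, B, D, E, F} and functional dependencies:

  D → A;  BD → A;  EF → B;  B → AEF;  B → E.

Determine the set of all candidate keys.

{B, D}⁺: D→A adds A; B→AEF adds E, F → {A, B, D, E, F}. Minimal: {D}⁺ = {A, D}; {B}⁺ = {A, B, E, F} — none reach the full schema.
{D, E, F}⁺: D→A adds A; EF→B adds B → {A, B, D, E, F}. Minimal: {E, F}⁺ = {A, B, E, F}; {D, F}⁺ = {A, D, F}; {D, E}⁺ = {A, D, E} — none reach the full schema.

{B, D}, {D, E, F}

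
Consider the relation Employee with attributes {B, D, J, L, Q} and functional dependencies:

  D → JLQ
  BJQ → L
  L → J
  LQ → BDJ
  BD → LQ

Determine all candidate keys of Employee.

{D}⁺: D→JLQ adds J, L, Q; LQ→BDJ adds B → {B, D, J, L, Q}.
{L, Q}⁺: L→J adds J; LQ→BDJ adds B, D → {B, D, J, L, Q}. Minimal: {Q}⁺ = {Q}; {L}⁺ = {J, L} — none reach the full schema.
{B, J, Q}⁺: BJQ→L adds L; LQ→BDJ adds D → {B, D, J, L, Q}. Minimal: {J, Q}⁺ = {J, Q}; {B, Q}⁺ = {B, Q}; {B, J}⁺ = {B, J} — none reach the full schema.
Any other superkey contains one of these as a subset, so there are no further candidate keys.

D, LQ, BJQ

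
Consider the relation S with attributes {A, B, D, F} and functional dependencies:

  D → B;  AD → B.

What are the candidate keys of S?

Attributes A, D, F never appear on any right-hand side, so every candidate key must contain {A, D, F}.
{A, D, F}⁺ = {A, B, D, F}, which is all of the schema, so {A, D, F} is the only candidate key.

{A, D, F}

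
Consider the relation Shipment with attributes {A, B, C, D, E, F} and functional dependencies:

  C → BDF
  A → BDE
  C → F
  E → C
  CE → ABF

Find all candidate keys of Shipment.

{A}⁺: A→BDE adds B, D, E; E→C adds C; CE→ABF adds F → {A, B, C, D, E, F}.
{E}⁺: E→C adds C; CE→ABF adds A, B, F; C→BDF adds D → {A, B, C, D, E, F}.
Any other superkey contains one of these as a subset, so there are no further candidate keys.

{A}, {E}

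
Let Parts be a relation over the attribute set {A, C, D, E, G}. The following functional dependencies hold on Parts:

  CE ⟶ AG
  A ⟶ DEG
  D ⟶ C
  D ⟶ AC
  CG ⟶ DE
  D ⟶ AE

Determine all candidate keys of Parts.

{A}⁺: A→DEG adds D, E, G; D→C adds C → {A, C, D, E, G}.
{D}⁺: D→C adds C; D→AC adds A; D→AE adds E; CE→AG adds G → {A, C, D, E, G}.
{C, E}⁺: CE→AG adds A, G; A→DEG adds D → {A, C, D, E, G}. Minimal: {E}⁺ = {E}; {C}⁺ = {C} — none reach the full schema.
{C, G}⁺: CG→DE adds D, E; D→AE adds A → {A, C, D, E, G}. Minimal: {G}⁺ = {G}; {C}⁺ = {C} — none reach the full schema.
Any other superkey contains one of these as a subset, so there are no further candidate keys.

A; D; CE; CG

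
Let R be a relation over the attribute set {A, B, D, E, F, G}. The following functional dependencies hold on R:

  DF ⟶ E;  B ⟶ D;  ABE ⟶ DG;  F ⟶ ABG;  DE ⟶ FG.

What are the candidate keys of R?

F, BE, DE

{F}⁺: F→ABG adds A, B, G; B→D adds D; DF→E adds E → {A, B, D, E, F, G}.
{B, E}⁺: B→D adds D; DE→FG adds F, G; F→ABG adds A → {A, B, D, E, F, G}.
{D, E}⁺: DE→FG adds F, G; F→ABG adds A, B → {A, B, D, E, F, G}.
Any other superkey contains one of these as a subset, so there are no further candidate keys.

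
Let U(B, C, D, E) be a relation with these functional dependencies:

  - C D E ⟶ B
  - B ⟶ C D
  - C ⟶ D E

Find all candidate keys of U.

{B}⁺: B→CD adds C, D; C→DE adds E → {B, C, D, E}.
{C}⁺: C→DE adds D, E; CDE→B adds B → {B, C, D, E}.
Any other superkey contains one of these as a subset, so there are no further candidate keys.

{B}; {C}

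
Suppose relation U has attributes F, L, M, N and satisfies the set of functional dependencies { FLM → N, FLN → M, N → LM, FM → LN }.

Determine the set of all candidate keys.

(F, M); (F, N)

Attribute F never appears on the right-hand side of any dependency, so F must belong to every candidate key.
{F}⁺ = {F}, which is not all of the schema, so we must add further attributes.
{F, M}⁺: FM→LN adds L, N → {F, L, M, N}. Minimal: {M}⁺ = {M}; {F}⁺ = {F} — none reach the full schema.
{F, N}⁺: N→LM adds L, M → {F, L, M, N}. Minimal: {N}⁺ = {L, M, N}; {F}⁺ = {F} — none reach the full schema.
Any other superkey contains one of these as a subset, so there are no further candidate keys.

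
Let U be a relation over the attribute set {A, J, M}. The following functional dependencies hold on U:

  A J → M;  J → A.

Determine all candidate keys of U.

(J)

Attribute J never appears on the right-hand side of any dependency, so J must belong to every candidate key.
{J}⁺ = {A, J, M}, which is all of the schema, so {J} is the only candidate key.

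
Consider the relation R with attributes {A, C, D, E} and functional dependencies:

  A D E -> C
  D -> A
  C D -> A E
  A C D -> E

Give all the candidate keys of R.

(C, D), (D, E)

Attribute D never appears on the right-hand side of any dependency, so D must belong to every candidate key.
{D}⁺ = {A, D}, which is not all of the schema, so we must add further attributes.
{C, D}⁺: D→A adds A; CD→AE adds E → {A, C, D, E}. Minimal: {D}⁺ = {A, D}; {C}⁺ = {C} — none reach the full schema.
{D, E}⁺: D→A adds A; ADE→C adds C → {A, C, D, E}. Minimal: {E}⁺ = {E}; {D}⁺ = {A, D} — none reach the full schema.
Any other superkey contains one of these as a subset, so there are no further candidate keys.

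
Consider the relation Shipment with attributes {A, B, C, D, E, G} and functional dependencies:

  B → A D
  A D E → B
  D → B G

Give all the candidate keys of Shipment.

{B, C, E}; {C, D, E}

Attributes C, E never appear on any right-hand side, so every candidate key must contain {C, E}.
{C, E}⁺ = {C, E}, which is not all of the schema, so we must add further attributes.
{B, C, E}⁺: B→AD adds A, D; D→BG adds G → {A, B, C, D, E, G}.
{C, D, E}⁺: D→BG adds B, G; B→AD adds A → {A, B, C, D, E, G}.
Any other superkey contains one of these as a subset, so there are no further candidate keys.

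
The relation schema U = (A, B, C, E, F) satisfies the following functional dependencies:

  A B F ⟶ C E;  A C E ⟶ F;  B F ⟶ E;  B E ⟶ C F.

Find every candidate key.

(A, B, E), (A, B, F)

Attributes A, B never appear on any right-hand side, so every candidate key must contain {A, B}.
{A, B}⁺ = {A, B}, which is not all of the schema, so we must add further attributes.
{A, B, E}⁺: BE→CF adds C, F → {A, B, C, E, F}. Minimal: {B, E}⁺ = {B, C, E, F}; {A, E}⁺ = {A, E}; {A, B}⁺ = {A, B} — none reach the full schema.
{A, B, F}⁺: ABF→CE adds C, E → {A, B, C, E, F}. Minimal: {B, F}⁺ = {B, C, E, F}; {A, F}⁺ = {A, F}; {A, B}⁺ = {A, B} — none reach the full schema.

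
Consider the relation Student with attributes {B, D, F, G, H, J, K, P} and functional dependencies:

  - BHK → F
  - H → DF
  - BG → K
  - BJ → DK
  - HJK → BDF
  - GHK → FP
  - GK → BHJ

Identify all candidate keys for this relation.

Attribute G never appears on the right-hand side of any dependency, so G must belong to every candidate key.
{G}⁺ = {G}, which is not all of the schema, so we must add further attributes.
{B, G}⁺: BG→K adds K; GK→BHJ adds H, J; BHK→F adds F; H→DF adds D; GHK→FP adds P → {B, D, F, G, H, J, K, P}. Minimal: {G}⁺ = {G}; {B}⁺ = {B} — none reach the full schema.
{G, K}⁺: GK→BHJ adds B, H, J; BHK→F adds F; H→DF adds D; GHK→FP adds P → {B, D, F, G, H, J, K, P}. Minimal: {K}⁺ = {K}; {G}⁺ = {G} — none reach the full schema.

BG; GK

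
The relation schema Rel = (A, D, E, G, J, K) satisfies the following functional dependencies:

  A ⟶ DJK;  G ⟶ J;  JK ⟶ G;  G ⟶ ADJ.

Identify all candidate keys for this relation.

{A, E}, {E, G}, {E, J, K}

Attribute E never appears on the right-hand side of any dependency, so E must belong to every candidate key.
{E}⁺ = {E}, which is not all of the schema, so we must add further attributes.
{A, E}⁺: A→DJK adds D, J, K; JK→G adds G → {A, D, E, G, J, K}.
{E, G}⁺: G→J adds J; G→ADJ adds A, D; A→DJK adds K → {A, D, E, G, J, K}.
{E, J, K}⁺: JK→G adds G; G→ADJ adds A, D → {A, D, E, G, J, K}.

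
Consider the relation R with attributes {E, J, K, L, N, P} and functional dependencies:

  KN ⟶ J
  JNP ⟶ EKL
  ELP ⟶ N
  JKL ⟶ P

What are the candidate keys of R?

{J, N, P}, {K, L, N}, {K, N, P}, {E, J, K, L}, {E, J, L, P}, {E, K, L, P}

{J, N, P}⁺: JNP→EKL adds E, K, L → {E, J, K, L, N, P}.
{K, L, N}⁺: KN→J adds J; JKL→P adds P; JNP→EKL adds E → {E, J, K, L, N, P}.
{K, N, P}⁺: KN→J adds J; JNP→EKL adds E, L → {E, J, K, L, N, P}.
{E, J, K, L}⁺: JKL→P adds P; ELP→N adds N → {E, J, K, L, N, P}.
{E, J, L, P}⁺: ELP→N adds N; JNP→EKL adds K → {E, J, K, L, N, P}.
{E, K, L, P}⁺: ELP→N adds N; KN→J adds J → {E, J, K, L, N, P}.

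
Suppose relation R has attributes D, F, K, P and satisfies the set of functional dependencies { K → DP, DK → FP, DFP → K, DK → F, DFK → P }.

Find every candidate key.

(K); (D, F, P)

{K}⁺: K→DP adds D, P; DK→FP adds F → {D, F, K, P}.
{D, F, P}⁺: DFP→K adds K → {D, F, K, P}. Minimal: {F, P}⁺ = {F, P}; {D, P}⁺ = {D, P}; {D, F}⁺ = {D, F} — none reach the full schema.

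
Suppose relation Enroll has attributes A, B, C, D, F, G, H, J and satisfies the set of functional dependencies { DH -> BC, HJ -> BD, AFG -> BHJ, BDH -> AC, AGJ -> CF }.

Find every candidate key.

Attribute G never appears on the right-hand side of any dependency, so G must belong to every candidate key.
{G}⁺ = {G}, which is not all of the schema, so we must add further attributes.
{A, F, G}⁺: AFG→BHJ adds B, H, J; AGJ→CF adds C; HJ→BD adds D → {A, B, C, D, F, G, H, J}. Minimal: {F, G}⁺ = {F, G}; {A, G}⁺ = {A, G}; {A, F}⁺ = {A, F} — none reach the full schema.
{A, G, J}⁺: AGJ→CF adds C, F; AFG→BHJ adds B, H; HJ→BD adds D → {A, B, C, D, F, G, H, J}. Minimal: {G, J}⁺ = {G, J}; {A, J}⁺ = {A, J}; {A, G}⁺ = {A, G} — none reach the full schema.
{G, H, J}⁺: HJ→BD adds B, D; BDH→AC adds A, C; AGJ→CF adds F → {A, B, C, D, F, G, H, J}. Minimal: {H, J}⁺ = {A, B, C, D, H, J}; {G, J}⁺ = {G, J}; {G, H}⁺ = {G, H} — none reach the full schema.
{D, F, G, H}⁺: DH→BC adds B, C; BDH→AC adds A; AFG→BHJ adds J → {A, B, C, D, F, G, H, J}. Minimal: {F, G, H}⁺ = {F, G, H}; {D, G, H}⁺ = {A, B, C, D, G, H}; {D, F, H}⁺ = {A, B, C, D, F, H}; … — none reach the full schema.

{A, F, G}, {A, G, J}, {G, H, J}, {D, F, G, H}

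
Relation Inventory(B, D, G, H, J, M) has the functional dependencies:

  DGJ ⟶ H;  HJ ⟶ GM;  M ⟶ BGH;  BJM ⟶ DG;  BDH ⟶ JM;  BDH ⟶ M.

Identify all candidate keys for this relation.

{D, M}⁺: M→BGH adds B, G, H; BDH→JM adds J → {B, D, G, H, J, M}.
{H, J}⁺: HJ→GM adds G, M; M→BGH adds B; BJM→DG adds D → {B, D, G, H, J, M}.
{J, M}⁺: M→BGH adds B, G, H; BJM→DG adds D → {B, D, G, H, J, M}.
{B, D, H}⁺: BDH→JM adds J, M; HJ→GM adds G → {B, D, G, H, J, M}.
{D, G, J}⁺: DGJ→H adds H; HJ→GM adds M; M→BGH adds B → {B, D, G, H, J, M}.
Any other superkey contains one of these as a subset, so there are no further candidate keys.

{D, M}; {H, J}; {J, M}; {B, D, H}; {D, G, J}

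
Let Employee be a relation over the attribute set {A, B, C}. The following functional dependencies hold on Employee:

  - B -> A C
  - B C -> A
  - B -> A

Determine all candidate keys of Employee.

{B}⁺: B→AC adds A, C → {A, B, C}.

{B}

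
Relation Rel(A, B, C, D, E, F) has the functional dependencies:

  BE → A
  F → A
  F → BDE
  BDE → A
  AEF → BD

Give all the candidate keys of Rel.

{C, F}

Attributes C, F never appear on any right-hand side, so every candidate key must contain {C, F}.
{C, F}⁺ = {A, B, C, D, E, F}, which is all of the schema, so {C, F} is the only candidate key.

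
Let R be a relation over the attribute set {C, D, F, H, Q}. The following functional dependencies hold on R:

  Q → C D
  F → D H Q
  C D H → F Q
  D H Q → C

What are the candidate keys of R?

{F}⁺: F→DHQ adds D, H, Q; DHQ→C adds C → {C, D, F, H, Q}.
{H, Q}⁺: Q→CD adds C, D; CDH→FQ adds F → {C, D, F, H, Q}.
{C, D, H}⁺: CDH→FQ adds F, Q → {C, D, F, H, Q}.

{F}, {H, Q}, {C, D, H}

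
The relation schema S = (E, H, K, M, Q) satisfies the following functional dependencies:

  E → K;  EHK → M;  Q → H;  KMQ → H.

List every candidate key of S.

EQ

Attributes E, Q never appear on any right-hand side, so every candidate key must contain {E, Q}.
{E, Q}⁺ = {E, H, K, M, Q}, which is all of the schema, so {E, Q} is the only candidate key.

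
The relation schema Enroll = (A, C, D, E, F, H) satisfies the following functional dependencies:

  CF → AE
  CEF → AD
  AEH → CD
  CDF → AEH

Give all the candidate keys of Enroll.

CF; AEFH

{C, F}⁺: CF→AE adds A, E; CEF→AD adds D; CDF→AEH adds H → {A, C, D, E, F, H}. Minimal: {F}⁺ = {F}; {C}⁺ = {C} — none reach the full schema.
{A, E, F, H}⁺: AEH→CD adds C, D → {A, C, D, E, F, H}. Minimal: {E, F, H}⁺ = {E, F, H}; {A, F, H}⁺ = {A, F, H}; {A, E, H}⁺ = {A, C, D, E, H}; … — none reach the full schema.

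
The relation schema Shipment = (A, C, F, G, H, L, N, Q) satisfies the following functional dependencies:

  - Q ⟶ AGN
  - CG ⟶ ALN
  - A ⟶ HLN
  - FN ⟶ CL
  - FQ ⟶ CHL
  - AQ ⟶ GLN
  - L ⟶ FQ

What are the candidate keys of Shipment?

A; L; Q; CG; FN

{A}⁺: A→HLN adds H, L, N; L→FQ adds F, Q; Q→AGN adds G; FN→CL adds C → {A, C, F, G, H, L, N, Q}.
{L}⁺: L→FQ adds F, Q; Q→AGN adds A, G, N; A→HLN adds H; FN→CL adds C → {A, C, F, G, H, L, N, Q}.
{Q}⁺: Q→AGN adds A, G, N; A→HLN adds H, L; L→FQ adds F; FN→CL adds C → {A, C, F, G, H, L, N, Q}.
{C, G}⁺: CG→ALN adds A, L, N; A→HLN adds H; L→FQ adds F, Q → {A, C, F, G, H, L, N, Q}.
{F, N}⁺: FN→CL adds C, L; L→FQ adds Q; Q→AGN adds A, G; A→HLN adds H → {A, C, F, G, H, L, N, Q}.
Any other superkey contains one of these as a subset, so there are no further candidate keys.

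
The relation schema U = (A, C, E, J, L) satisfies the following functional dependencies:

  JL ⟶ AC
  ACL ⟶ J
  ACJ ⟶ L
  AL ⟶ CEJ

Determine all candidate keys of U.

{A, L}, {J, L}, {A, C, J}

{A, L}⁺: AL→CEJ adds C, E, J → {A, C, E, J, L}. Minimal: {L}⁺ = {L}; {A}⁺ = {A} — none reach the full schema.
{J, L}⁺: JL→AC adds A, C; AL→CEJ adds E → {A, C, E, J, L}. Minimal: {L}⁺ = {L}; {J}⁺ = {J} — none reach the full schema.
{A, C, J}⁺: ACJ→L adds L; AL→CEJ adds E → {A, C, E, J, L}. Minimal: {C, J}⁺ = {C, J}; {A, J}⁺ = {A, J}; {A, C}⁺ = {A, C} — none reach the full schema.
Any other superkey contains one of these as a subset, so there are no further candidate keys.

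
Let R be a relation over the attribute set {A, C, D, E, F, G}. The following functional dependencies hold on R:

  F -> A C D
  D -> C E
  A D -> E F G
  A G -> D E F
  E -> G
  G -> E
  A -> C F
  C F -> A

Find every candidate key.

{A}; {F}

{A}⁺: A→CF adds C, F; F→ACD adds D; D→CE adds E; AD→EFG adds G → {A, C, D, E, F, G}.
{F}⁺: F→ACD adds A, C, D; D→CE adds E; AD→EFG adds G → {A, C, D, E, F, G}.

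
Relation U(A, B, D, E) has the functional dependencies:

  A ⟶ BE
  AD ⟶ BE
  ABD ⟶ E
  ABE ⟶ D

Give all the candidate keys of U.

{A}

Attribute A never appears on the right-hand side of any dependency, so A must belong to every candidate key.
{A}⁺ = {A, B, D, E}, which is all of the schema, so {A} is the only candidate key.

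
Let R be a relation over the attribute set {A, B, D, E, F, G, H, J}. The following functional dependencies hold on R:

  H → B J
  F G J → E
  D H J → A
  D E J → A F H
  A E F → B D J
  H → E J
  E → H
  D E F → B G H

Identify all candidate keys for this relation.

DE; DH; AEF; AFH; AFGJ; DFGJ

{D, E}⁺: E→H adds H; H→BJ adds B, J; DHJ→A adds A; DEJ→AFH adds F; DEF→BGH adds G → {A, B, D, E, F, G, H, J}.
{D, H}⁺: H→BJ adds B, J; DHJ→A adds A; H→EJ adds E; DEJ→AFH adds F; DEF→BGH adds G → {A, B, D, E, F, G, H, J}.
{A, E, F}⁺: AEF→BDJ adds B, D, J; E→H adds H; DEF→BGH adds G → {A, B, D, E, F, G, H, J}.
{A, F, H}⁺: H→BJ adds B, J; H→EJ adds E; AEF→BDJ adds D; DEF→BGH adds G → {A, B, D, E, F, G, H, J}.
{A, F, G, J}⁺: FGJ→E adds E; AEF→BDJ adds B, D; E→H adds H → {A, B, D, E, F, G, H, J}.
{D, F, G, J}⁺: FGJ→E adds E; DEJ→AFH adds A, H; AEF→BDJ adds B → {A, B, D, E, F, G, H, J}.
Any other superkey contains one of these as a subset, so there are no further candidate keys.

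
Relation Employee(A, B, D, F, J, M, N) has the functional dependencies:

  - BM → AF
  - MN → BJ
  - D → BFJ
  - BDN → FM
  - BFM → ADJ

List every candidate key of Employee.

{D, N}⁺: D→BFJ adds B, F, J; BDN→FM adds M; BFM→ADJ adds A → {A, B, D, F, J, M, N}.
{M, N}⁺: MN→BJ adds B, J; BM→AF adds A, F; BFM→ADJ adds D → {A, B, D, F, J, M, N}.
Any other superkey contains one of these as a subset, so there are no further candidate keys.

DN, MN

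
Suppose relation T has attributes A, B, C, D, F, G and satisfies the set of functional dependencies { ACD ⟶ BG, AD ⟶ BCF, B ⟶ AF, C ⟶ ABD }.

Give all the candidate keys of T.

{C}⁺: C→ABD adds A, B, D; ACD→BG adds G; AD→BCF adds F → {A, B, C, D, F, G}.
{A, D}⁺: AD→BCF adds B, C, F; ACD→BG adds G → {A, B, C, D, F, G}. Minimal: {D}⁺ = {D}; {A}⁺ = {A} — none reach the full schema.
{B, D}⁺: B→AF adds A, F; AD→BCF adds C; ACD→BG adds G → {A, B, C, D, F, G}. Minimal: {D}⁺ = {D}; {B}⁺ = {A, B, F} — none reach the full schema.

(C), (A, D), (B, D)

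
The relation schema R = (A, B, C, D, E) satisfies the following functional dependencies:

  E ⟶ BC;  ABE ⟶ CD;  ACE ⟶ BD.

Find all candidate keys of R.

{A, E}

Attributes A, E never appear on any right-hand side, so every candidate key must contain {A, E}.
{A, E}⁺ = {A, B, C, D, E}, which is all of the schema, so {A, E} is the only candidate key.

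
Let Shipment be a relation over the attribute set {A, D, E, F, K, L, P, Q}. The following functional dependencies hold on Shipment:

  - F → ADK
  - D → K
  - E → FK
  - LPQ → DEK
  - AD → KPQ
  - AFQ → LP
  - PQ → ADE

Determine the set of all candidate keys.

{E}⁺: E→FK adds F, K; F→ADK adds A, D; AD→KPQ adds P, Q; AFQ→LP adds L → {A, D, E, F, K, L, P, Q}.
{F}⁺: F→ADK adds A, D, K; AD→KPQ adds P, Q; AFQ→LP adds L; PQ→ADE adds E → {A, D, E, F, K, L, P, Q}.
{A, D}⁺: D→K adds K; AD→KPQ adds P, Q; PQ→ADE adds E; E→FK adds F; AFQ→LP adds L → {A, D, E, F, K, L, P, Q}.
{P, Q}⁺: PQ→ADE adds A, D, E; D→K adds K; E→FK adds F; AFQ→LP adds L → {A, D, E, F, K, L, P, Q}.
Any other superkey contains one of these as a subset, so there are no further candidate keys.

E, F, AD, PQ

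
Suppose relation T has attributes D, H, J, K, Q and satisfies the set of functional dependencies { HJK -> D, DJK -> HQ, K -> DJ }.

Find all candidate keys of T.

(K)

Attribute K never appears on the right-hand side of any dependency, so K must belong to every candidate key.
{K}⁺ = {D, H, J, K, Q}, which is all of the schema, so {K} is the only candidate key.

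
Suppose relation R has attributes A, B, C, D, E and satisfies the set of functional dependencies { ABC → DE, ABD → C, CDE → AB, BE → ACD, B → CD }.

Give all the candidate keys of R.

{A, B}⁺: B→CD adds C, D; ABC→DE adds E → {A, B, C, D, E}. Minimal: {B}⁺ = {B, C, D}; {A}⁺ = {A} — none reach the full schema.
{B, E}⁺: BE→ACD adds A, C, D → {A, B, C, D, E}. Minimal: {E}⁺ = {E}; {B}⁺ = {B, C, D} — none reach the full schema.
{C, D, E}⁺: CDE→AB adds A, B → {A, B, C, D, E}. Minimal: {D, E}⁺ = {D, E}; {C, E}⁺ = {C, E}; {C, D}⁺ = {C, D} — none reach the full schema.

{A, B}, {B, E}, {C, D, E}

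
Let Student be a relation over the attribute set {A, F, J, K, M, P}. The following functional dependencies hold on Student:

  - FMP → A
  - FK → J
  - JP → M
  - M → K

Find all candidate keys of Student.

{F, J, P}, {F, K, P}, {F, M, P}

Attributes F, P never appear on any right-hand side, so every candidate key must contain {F, P}.
{F, P}⁺ = {F, P}, which is not all of the schema, so we must add further attributes.
{F, J, P}⁺: JP→M adds M; M→K adds K; FMP→A adds A → {A, F, J, K, M, P}. Minimal: {J, P}⁺ = {J, K, M, P}; {F, P}⁺ = {F, P}; {F, J}⁺ = {F, J} — none reach the full schema.
{F, K, P}⁺: FK→J adds J; JP→M adds M; FMP→A adds A → {A, F, J, K, M, P}. Minimal: {K, P}⁺ = {K, P}; {F, P}⁺ = {F, P}; {F, K}⁺ = {F, J, K} — none reach the full schema.
{F, M, P}⁺: FMP→A adds A; M→K adds K; FK→J adds J → {A, F, J, K, M, P}. Minimal: {M, P}⁺ = {K, M, P}; {F, P}⁺ = {F, P}; {F, M}⁺ = {F, J, K, M} — none reach the full schema.
Any other superkey contains one of these as a subset, so there are no further candidate keys.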